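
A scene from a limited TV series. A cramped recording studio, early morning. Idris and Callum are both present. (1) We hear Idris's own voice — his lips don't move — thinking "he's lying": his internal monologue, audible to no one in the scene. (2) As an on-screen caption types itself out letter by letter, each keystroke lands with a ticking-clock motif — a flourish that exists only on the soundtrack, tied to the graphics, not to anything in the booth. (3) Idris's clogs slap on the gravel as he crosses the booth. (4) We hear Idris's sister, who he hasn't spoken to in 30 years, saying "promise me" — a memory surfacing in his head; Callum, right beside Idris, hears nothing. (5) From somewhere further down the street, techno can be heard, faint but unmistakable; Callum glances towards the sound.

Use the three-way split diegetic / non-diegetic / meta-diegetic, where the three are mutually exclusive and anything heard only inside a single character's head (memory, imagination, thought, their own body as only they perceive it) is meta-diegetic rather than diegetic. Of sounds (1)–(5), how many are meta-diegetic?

2

Sound (1): internal monologue — inside Idris's mind, not spoken into the scene, so meta-diegetic.
(2) sound married to a title/caption — outside the diegesis by definition → non-diegetic.
(3) a character's body making contact with the set — an in-world sound → diegetic.
(4) is meta-diegetic: the voice is a memory playing only inside Idris's mind; Callum can't hear it.
(5) off-screen diegetic: the source is out of frame but still in the story's space → diegetic.
So 2 of the 5 are meta-diegetic: (1), (4).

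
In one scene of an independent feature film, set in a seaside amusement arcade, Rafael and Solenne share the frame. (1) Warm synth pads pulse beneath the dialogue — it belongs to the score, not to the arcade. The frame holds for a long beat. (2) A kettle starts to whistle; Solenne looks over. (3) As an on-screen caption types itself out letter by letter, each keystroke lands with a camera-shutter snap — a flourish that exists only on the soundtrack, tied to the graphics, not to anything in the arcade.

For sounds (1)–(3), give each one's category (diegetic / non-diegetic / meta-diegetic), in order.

Sound (1): nothing in the arcade produces it and the characters don't hear it — pure soundtrack, so non-diegetic.
(2) is diegetic: the sound comes from a kettle physically present in the location.
(3) is non-diegetic: the caption isn't part of the story world, so neither is the sound tied to it.

non-diegetic, diegetic, non-diegetic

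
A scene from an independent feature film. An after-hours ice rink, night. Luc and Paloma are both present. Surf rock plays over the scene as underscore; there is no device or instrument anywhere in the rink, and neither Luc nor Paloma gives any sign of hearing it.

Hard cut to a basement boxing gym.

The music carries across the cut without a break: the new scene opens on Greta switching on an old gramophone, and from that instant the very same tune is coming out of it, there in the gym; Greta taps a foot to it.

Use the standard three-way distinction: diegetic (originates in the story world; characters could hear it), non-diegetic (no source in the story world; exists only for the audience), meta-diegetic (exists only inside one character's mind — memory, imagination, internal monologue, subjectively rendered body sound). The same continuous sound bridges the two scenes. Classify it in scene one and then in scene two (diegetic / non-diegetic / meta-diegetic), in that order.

non-diegetic, diegetic

Scene one: there's no in-world source anywhere and no character hears it — underscore for the audience only → non-diegetic.
Scene two: once Greta turns on an old gramophone, the music has a real source in the story world and Greta reacts to it → diegetic.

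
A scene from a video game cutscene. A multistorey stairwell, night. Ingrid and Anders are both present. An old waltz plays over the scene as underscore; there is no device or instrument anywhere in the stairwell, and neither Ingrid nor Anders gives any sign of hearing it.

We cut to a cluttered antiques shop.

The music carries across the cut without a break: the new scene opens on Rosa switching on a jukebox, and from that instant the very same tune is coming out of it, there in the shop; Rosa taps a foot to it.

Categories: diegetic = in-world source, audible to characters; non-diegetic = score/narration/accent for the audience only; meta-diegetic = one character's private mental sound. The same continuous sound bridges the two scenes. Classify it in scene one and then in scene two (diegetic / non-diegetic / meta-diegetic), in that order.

Scene one: there's no in-world source anywhere and no character hears it — underscore for the audience only → non-diegetic.
Scene two: once Rosa turns on a jukebox, the music has a real source in the story world and Rosa reacts to it → diegetic.

non-diegetic, diegetic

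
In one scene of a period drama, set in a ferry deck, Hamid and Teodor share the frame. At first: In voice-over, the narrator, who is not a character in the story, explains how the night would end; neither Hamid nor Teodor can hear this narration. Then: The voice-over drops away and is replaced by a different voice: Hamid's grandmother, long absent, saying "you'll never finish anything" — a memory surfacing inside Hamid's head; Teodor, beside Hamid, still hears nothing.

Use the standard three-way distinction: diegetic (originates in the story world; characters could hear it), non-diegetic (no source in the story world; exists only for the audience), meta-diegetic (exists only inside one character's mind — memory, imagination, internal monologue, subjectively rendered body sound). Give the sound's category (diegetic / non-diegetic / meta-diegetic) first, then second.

First: the external narrator addresses only the audience — outside the story world → non-diegetic.
Second: the replacement voice is a memory inside Hamid's mind specifically → meta-diegetic.

non-diegetic, meta-diegetic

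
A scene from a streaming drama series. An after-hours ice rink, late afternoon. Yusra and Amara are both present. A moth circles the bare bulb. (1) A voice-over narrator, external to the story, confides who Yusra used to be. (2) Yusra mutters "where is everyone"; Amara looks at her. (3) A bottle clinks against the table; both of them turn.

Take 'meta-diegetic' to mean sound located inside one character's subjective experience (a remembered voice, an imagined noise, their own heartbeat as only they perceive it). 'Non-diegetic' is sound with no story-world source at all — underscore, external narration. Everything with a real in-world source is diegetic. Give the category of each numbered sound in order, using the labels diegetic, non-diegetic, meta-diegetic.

non-diegetic, diegetic, diegetic

(1) external voice-over — not a character, not heard by anyone in the scene → non-diegetic.
(2) is diegetic: Yusra is a character speaking aloud in the scene.
Sound (3): a bottle is a real object/event in the scene's world, so diegetic.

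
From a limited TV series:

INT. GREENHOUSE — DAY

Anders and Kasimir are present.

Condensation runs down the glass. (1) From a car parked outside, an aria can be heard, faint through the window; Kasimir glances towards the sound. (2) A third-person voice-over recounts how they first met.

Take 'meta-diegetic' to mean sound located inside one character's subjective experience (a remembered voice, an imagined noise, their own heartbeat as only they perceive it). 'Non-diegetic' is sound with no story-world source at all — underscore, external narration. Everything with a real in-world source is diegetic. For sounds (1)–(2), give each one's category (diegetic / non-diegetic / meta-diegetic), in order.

diegetic, non-diegetic

Sound (1): it's coming from a car parked outside — a location within the story world — and Kasimir reacts, so diegetic.
(2) external voice-over — not a character, not heard by anyone in the scene → non-diegetic.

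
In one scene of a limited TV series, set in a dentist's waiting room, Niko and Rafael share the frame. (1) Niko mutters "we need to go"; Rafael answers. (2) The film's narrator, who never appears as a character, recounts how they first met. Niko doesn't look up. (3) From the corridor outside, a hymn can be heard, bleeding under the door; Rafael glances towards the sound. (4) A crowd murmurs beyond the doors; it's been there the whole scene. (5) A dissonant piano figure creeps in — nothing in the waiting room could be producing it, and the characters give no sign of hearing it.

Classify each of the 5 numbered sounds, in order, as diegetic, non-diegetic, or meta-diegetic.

Sound (1): spoken by a character present in the story world, so diegetic.
(2) is non-diegetic: commentary laid over the scene from outside the fiction.
Sound (3): the music has an off-screen but real-world source and a character hears it, so diegetic.
Sound (4): it's the actual ambient sound of the location, so diegetic.
Sound (5): score with no on-screen or off-screen source; it exists for the audience alone, so non-diegetic.

diegetic, non-diegetic, diegetic, diegetic, non-diegetic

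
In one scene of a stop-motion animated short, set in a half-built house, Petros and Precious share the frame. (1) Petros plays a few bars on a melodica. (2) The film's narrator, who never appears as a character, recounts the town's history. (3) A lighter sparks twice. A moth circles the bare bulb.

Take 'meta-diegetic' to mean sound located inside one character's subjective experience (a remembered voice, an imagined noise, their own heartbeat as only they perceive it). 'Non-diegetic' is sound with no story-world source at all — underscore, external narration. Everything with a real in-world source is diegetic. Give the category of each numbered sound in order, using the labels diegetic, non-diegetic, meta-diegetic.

diegetic, non-diegetic, diegetic

(1) is diegetic: the instrument and the performer are both in the scene.
(2) commentary laid over the scene from outside the fiction → non-diegetic.
Sound (3): an in-world source (a lighter); characters could hear it, so diegetic.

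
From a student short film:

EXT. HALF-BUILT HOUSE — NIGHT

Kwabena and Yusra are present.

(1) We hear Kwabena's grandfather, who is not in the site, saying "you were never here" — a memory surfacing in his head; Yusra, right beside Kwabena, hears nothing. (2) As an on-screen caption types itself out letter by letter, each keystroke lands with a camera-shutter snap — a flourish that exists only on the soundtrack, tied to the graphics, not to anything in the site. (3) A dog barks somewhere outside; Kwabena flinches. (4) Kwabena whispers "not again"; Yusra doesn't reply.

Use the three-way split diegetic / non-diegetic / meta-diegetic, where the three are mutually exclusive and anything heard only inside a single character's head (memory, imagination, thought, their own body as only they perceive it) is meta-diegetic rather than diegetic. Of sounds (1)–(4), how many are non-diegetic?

(1) it's Kwabena's recollection rendered as sound; the other character can't hear it → meta-diegetic.
Sound (2): it accompanies on-screen graphics, not anything inside the story world, so non-diegetic.
Sound (3): an in-world source (a dog); characters could hear it, so diegetic.
Sound (4): on-screen dialogue — Kwabena speaks and Yusra is there to hear, so diegetic.
Non-diegetic: (2) — that's 1.

1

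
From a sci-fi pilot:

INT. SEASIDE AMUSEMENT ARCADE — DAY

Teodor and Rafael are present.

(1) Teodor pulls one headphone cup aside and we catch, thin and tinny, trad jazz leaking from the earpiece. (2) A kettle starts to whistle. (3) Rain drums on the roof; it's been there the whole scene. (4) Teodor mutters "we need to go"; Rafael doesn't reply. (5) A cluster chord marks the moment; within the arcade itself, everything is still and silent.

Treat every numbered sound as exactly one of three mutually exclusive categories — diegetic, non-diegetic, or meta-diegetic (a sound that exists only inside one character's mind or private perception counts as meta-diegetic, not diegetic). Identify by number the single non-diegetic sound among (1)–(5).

5

(1) is diegetic: the headphones are an on-screen source.
Sound (2): a kettle is a real object/event in the scene's world, so diegetic.
(3) is diegetic: it's the actual ambient sound of the location.
(4) spoken by a character present in the story world → diegetic.
(5) is non-diegetic: it's a sound-design accent with no in-world source; no one in the scene can hear it.
Only (5) is non-diegetic.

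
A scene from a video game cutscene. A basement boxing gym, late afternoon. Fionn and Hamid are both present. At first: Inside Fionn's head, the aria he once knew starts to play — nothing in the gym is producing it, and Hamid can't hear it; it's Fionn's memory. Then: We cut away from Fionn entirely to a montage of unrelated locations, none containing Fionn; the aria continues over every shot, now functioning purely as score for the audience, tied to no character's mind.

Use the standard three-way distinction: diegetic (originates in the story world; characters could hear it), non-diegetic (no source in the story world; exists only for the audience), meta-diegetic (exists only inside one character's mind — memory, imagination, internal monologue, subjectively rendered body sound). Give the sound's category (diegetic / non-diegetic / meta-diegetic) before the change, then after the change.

Before the change: the music lives inside Fionn's mind alone; Hamid can't hear it → meta-diegetic.
After the change: once it plays over shots Fionn isn't in, detached from any character's subjectivity, it's conventional underscore → non-diegetic.

meta-diegetic, non-diegetic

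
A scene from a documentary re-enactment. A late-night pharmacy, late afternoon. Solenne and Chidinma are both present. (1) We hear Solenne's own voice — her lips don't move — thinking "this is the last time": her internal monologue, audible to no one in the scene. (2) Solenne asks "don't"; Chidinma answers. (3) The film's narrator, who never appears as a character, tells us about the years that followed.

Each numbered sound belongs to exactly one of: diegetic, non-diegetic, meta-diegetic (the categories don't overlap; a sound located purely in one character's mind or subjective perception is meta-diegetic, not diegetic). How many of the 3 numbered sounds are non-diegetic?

1

(1) it's Solenne's unspoken thought, heard only by the audience via her subjectivity → meta-diegetic.
Sound (2): on-screen dialogue — Solenne speaks and Chidinma is there to hear, so diegetic.
(3) commentary laid over the scene from outside the fiction → non-diegetic.
So 1 of the 3 is non-diegetic: (3).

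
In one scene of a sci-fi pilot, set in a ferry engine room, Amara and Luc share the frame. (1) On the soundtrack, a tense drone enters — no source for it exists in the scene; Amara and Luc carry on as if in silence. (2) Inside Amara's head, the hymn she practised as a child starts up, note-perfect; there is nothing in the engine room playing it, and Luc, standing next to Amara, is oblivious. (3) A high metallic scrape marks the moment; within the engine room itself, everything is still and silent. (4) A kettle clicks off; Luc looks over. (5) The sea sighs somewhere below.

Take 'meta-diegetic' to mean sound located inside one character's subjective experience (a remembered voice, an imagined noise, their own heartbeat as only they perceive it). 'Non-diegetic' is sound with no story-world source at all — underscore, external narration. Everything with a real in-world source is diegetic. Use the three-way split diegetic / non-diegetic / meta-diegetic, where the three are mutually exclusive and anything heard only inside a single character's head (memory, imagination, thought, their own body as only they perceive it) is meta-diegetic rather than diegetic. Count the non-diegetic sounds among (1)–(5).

2

Sound (1): nothing in the engine room produces it and the characters don't hear it — pure soundtrack, so non-diegetic.
Sound (2): remembered music, private to Amara — Luc is oblivious because it isn't in the room, so meta-diegetic.
(3) is non-diegetic: nothing in the scene produces it; it's an accent added for the audience.
Sound (4): an in-world source (a kettle); characters could hear it, so diegetic.
Sound (5): it's the actual ambient sound of the location, so diegetic.
Non-diegetic: (1), (3) — that's 2.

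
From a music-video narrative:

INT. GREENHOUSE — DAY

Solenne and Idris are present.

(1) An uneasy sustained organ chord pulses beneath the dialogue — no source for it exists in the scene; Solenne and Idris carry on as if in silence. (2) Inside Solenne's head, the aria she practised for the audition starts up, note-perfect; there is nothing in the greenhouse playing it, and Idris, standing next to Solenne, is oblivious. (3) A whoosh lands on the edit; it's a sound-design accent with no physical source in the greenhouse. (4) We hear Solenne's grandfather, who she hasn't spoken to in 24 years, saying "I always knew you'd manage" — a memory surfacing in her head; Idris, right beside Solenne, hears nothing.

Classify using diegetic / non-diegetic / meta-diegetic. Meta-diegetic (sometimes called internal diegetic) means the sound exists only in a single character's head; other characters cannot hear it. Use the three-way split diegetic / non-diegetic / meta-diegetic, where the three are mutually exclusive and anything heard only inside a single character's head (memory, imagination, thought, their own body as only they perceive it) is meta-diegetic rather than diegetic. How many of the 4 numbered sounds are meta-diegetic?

2

Sound (1): score with no on-screen or off-screen source; it exists for the audience alone, so non-diegetic.
(2) remembered music, private to Solenne — Idris is oblivious because it isn't in the room → meta-diegetic.
(3) is non-diegetic: it's a sound-design accent with no in-world source; no one in the scene can hear it.
Sound (4): the voice is a memory playing only inside Solenne's mind; Idris can't hear it, so meta-diegetic.
So 2 of the 4 are meta-diegetic: (2), (4).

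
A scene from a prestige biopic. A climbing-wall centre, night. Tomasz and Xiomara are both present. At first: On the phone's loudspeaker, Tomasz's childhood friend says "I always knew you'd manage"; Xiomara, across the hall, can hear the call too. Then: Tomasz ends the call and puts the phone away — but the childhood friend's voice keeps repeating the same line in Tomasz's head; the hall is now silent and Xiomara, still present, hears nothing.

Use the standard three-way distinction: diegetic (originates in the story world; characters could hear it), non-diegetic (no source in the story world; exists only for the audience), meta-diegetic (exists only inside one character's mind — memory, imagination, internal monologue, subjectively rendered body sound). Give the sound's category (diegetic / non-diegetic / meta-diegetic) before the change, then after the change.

Before the change: the loudspeaker is an in-world source; both Tomasz and Xiomara hear the call → diegetic.
After the change: with the phone off, the voice continues only as Tomasz's private mental replay — Xiomara can't hear it → meta-diegetic.

diegetic, meta-diegetic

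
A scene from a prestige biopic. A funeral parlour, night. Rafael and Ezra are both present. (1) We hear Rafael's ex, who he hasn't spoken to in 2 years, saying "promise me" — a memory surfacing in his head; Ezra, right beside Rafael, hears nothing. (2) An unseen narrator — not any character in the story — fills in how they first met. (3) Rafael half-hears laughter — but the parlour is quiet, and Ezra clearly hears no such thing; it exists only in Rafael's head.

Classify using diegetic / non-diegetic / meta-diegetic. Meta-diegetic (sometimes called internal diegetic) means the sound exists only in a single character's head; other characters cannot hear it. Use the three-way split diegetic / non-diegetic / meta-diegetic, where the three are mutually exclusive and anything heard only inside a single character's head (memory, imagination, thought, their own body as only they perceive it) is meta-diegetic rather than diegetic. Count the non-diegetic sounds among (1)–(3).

(1) is meta-diegetic: it's Rafael's recollection rendered as sound; the other character can't hear it.
Sound (2): external voice-over — not a character, not heard by anyone in the scene, so non-diegetic.
(3) is meta-diegetic: subjective to Rafael: the parlour is silent and Ezra hears nothing.
So 1 of the 3 is non-diegetic: (2).

1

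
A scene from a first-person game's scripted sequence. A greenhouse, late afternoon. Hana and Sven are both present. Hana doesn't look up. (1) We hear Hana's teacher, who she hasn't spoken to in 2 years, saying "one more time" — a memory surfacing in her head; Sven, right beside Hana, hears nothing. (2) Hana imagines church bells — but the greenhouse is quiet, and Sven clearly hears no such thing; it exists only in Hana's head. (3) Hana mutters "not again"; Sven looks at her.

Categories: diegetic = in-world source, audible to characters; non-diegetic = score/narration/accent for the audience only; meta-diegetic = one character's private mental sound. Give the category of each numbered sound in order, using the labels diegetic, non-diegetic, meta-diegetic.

(1) is meta-diegetic: a remembered line, private to Hana — not present in the room, not audible to Sven.
Sound (2): the sound is imagined by Hana; nothing in the story world is producing it and Sven can't hear it, so meta-diegetic.
(3) is diegetic: spoken by a character present in the story world.

meta-diegetic, meta-diegetic, diegetic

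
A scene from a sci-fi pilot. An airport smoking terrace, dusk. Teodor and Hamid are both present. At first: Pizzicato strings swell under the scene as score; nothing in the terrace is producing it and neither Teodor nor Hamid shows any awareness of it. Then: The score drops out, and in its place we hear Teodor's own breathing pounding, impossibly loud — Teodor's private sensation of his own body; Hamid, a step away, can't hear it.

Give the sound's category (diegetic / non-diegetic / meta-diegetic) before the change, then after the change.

Before the change: underscore with no in-world source, inaudible to the characters → non-diegetic.
After the change: the body sound is Teodor's subjective perception alone — Hamid can't hear it → meta-diegetic.

non-diegetic, meta-diegetic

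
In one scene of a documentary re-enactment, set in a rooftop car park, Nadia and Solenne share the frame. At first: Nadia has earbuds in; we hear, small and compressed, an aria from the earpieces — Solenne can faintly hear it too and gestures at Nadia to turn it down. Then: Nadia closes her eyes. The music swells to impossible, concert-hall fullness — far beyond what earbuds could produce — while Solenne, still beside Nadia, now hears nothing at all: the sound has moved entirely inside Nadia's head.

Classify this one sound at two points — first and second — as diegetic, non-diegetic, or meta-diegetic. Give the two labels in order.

diegetic, meta-diegetic

First: the earbuds are a physical source both characters can hear → diegetic.
Second: the music now exists only as Nadia's subjective experience; Solenne can no longer hear it → meta-diegetic.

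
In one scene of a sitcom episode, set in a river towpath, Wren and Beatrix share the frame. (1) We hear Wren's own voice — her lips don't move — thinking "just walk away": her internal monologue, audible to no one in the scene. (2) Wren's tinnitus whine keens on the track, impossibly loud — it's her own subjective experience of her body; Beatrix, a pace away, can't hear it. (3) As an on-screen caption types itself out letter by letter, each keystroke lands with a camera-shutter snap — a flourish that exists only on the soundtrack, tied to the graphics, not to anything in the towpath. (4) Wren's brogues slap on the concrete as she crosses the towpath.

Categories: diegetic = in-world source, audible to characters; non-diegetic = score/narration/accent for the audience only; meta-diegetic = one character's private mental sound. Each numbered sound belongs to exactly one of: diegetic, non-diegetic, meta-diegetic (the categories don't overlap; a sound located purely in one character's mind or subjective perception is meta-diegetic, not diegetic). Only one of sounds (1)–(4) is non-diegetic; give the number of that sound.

3

(1) internal monologue — inside Wren's mind, not spoken into the scene → meta-diegetic.
Sound (2): it's Wren's internal bodily sensation rendered as sound; only Wren 'hears' it, so meta-diegetic.
Sound (3): the caption isn't part of the story world, so neither is the sound tied to it, so non-diegetic.
(4) is diegetic: Wren's footsteps are produced in the story world.
Only (3) is non-diegetic.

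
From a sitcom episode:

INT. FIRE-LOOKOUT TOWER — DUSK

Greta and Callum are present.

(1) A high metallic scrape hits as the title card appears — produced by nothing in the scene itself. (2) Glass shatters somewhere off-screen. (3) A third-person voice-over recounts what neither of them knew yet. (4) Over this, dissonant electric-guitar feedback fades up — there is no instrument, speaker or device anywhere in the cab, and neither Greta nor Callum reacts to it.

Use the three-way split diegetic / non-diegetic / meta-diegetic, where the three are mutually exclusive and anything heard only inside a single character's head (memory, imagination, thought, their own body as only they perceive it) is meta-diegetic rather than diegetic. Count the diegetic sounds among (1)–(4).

(1) is non-diegetic: an editorial stinger — it belongs to the cut, not the story world.
(2) is diegetic: the sound comes from glass physically present in the location.
Sound (3): the narrator exists outside the story world, addressing only the audience, so non-diegetic.
(4) is non-diegetic: score with no on-screen or off-screen source; it exists for the audience alone.
So 1 of the 4 is diegetic: (2).

1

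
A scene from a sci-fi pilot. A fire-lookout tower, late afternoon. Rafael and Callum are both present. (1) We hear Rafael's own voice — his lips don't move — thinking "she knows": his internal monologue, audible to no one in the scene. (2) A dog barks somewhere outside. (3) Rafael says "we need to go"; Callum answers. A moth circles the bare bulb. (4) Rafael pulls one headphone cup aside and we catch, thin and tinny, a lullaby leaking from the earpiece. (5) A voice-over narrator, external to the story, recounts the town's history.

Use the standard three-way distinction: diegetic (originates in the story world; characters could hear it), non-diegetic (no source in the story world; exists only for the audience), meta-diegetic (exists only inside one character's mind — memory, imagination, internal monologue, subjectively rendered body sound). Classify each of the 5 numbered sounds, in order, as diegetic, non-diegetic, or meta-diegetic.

meta-diegetic, diegetic, diegetic, diegetic, non-diegetic

(1) is meta-diegetic: internal monologue — inside Rafael's mind, not spoken into the scene.
Sound (2): a dog is a real object/event in the scene's world, so diegetic.
(3) spoken by a character present in the story world → diegetic.
(4) is diegetic: the earpiece is a real device on Rafael's head — source music.
(5) the narrator exists outside the story world, addressing only the audience → non-diegetic.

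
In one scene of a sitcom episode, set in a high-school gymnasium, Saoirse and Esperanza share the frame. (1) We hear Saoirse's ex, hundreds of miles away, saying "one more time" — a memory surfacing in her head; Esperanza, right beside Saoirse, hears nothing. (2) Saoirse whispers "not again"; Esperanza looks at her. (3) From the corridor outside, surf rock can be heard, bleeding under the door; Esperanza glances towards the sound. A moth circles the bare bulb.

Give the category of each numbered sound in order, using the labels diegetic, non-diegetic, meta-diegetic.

meta-diegetic, diegetic, diegetic

(1) is meta-diegetic: the voice is a memory playing only inside Saoirse's mind; Esperanza can't hear it.
(2) is diegetic: Saoirse is a character speaking aloud in the scene.
Sound (3): the music has an off-screen but real-world source and a character hears it, so diegetic.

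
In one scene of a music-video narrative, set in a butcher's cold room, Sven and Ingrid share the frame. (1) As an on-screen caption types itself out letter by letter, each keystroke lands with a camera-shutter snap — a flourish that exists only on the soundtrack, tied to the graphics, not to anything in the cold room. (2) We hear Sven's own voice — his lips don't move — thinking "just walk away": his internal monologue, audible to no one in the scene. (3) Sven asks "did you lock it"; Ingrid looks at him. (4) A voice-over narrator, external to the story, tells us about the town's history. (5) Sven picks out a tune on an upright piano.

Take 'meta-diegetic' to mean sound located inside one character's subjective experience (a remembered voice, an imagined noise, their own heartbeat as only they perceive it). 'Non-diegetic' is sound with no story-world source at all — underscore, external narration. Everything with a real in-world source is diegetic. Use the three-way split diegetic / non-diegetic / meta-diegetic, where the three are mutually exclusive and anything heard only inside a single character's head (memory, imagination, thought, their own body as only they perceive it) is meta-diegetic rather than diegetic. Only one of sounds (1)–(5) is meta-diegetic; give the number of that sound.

2

(1) is non-diegetic: sound married to a title/caption — outside the diegesis by definition.
(2) it's Sven's unspoken thought, heard only by the audience via his subjectivity → meta-diegetic.
(3) on-screen dialogue — Sven speaks and Ingrid is there to hear → diegetic.
(4) commentary laid over the scene from outside the fiction → non-diegetic.
(5) the instrument and the performer are both in the scene → diegetic.
Only (2) is meta-diegetic.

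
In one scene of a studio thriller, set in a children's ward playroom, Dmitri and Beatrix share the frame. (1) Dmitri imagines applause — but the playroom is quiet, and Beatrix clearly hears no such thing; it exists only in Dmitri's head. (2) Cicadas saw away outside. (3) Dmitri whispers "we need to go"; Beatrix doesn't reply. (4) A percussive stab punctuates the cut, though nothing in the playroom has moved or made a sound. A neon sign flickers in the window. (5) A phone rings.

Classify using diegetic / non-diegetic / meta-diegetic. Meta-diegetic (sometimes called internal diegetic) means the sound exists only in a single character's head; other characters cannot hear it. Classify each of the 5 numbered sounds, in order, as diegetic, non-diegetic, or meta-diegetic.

(1) Dmitri alone 'hears' it — an imagined sound, not present in the space → meta-diegetic.
(2) ambient/room sound belonging to the story's physical space → diegetic.
(3) Dmitri is a character speaking aloud in the scene → diegetic.
(4) is non-diegetic: an editorial stinger — it belongs to the cut, not the story world.
(5) a phone is a real object/event in the scene's world → diegetic.

meta-diegetic, diegetic, diegetic, non-diegetic, diegetic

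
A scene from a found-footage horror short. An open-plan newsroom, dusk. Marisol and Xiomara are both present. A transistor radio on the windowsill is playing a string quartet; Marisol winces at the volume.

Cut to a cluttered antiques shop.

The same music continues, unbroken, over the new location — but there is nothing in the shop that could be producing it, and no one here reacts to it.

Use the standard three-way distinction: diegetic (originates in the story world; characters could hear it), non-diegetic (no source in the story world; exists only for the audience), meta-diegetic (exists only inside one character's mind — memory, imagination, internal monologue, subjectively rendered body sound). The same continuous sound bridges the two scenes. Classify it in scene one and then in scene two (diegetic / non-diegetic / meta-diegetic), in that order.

Scene one: a transistor radio is an on-screen source and Marisol reacts to it → diegetic.
Scene two: there is no source in the shop and no one hears it — it's now underscore → non-diegetic.

diegetic, non-diegetic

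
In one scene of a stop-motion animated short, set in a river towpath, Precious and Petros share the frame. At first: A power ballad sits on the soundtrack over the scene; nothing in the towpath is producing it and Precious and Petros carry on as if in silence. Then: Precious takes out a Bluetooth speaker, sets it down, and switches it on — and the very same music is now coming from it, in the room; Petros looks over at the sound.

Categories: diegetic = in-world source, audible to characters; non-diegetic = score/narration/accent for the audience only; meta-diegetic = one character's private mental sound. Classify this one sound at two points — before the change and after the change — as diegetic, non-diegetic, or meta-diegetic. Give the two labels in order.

non-diegetic, diegetic

Before the change: no in-world source exists and no character can hear it — underscore → non-diegetic.
After the change: a Bluetooth speaker is now a real source in the story world and the characters hear it → diegetic.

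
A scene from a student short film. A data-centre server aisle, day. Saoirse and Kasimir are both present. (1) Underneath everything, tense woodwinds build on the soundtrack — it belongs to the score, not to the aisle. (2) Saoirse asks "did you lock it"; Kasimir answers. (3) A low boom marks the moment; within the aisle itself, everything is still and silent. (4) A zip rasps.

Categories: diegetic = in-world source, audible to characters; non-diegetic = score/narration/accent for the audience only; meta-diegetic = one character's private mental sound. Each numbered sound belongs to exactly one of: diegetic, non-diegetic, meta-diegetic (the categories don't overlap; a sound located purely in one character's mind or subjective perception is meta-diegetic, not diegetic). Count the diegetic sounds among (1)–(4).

2

Sound (1): nothing in the aisle produces it and the characters don't hear it — pure soundtrack, so non-diegetic.
(2) is diegetic: Saoirse is a character speaking aloud in the scene.
(3) is non-diegetic: nothing in the scene produces it; it's an accent added for the audience.
Sound (4): an in-world source (a zip); characters could hear it, so diegetic.
Diegetic: (2), (4) — that's 2.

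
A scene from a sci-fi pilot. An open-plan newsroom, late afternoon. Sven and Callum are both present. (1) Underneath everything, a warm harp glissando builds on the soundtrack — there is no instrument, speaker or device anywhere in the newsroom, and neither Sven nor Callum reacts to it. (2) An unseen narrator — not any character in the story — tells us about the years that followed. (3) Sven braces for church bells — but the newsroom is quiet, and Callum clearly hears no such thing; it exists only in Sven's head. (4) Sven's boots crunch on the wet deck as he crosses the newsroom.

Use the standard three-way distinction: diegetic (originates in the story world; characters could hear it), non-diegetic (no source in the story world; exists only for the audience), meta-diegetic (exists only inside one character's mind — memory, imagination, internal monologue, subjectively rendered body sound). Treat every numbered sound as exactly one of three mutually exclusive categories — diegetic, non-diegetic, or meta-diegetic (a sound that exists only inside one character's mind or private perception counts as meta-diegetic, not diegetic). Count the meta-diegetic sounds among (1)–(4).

1

(1) nothing in the newsroom produces it and the characters don't hear it — pure soundtrack → non-diegetic.
Sound (2): external voice-over — not a character, not heard by anyone in the scene, so non-diegetic.
(3) the sound is imagined by Sven; nothing in the story world is producing it and Callum can't hear it → meta-diegetic.
(4) is diegetic: Sven's footsteps are produced in the story world.
So 1 of the 4 is meta-diegetic: (3).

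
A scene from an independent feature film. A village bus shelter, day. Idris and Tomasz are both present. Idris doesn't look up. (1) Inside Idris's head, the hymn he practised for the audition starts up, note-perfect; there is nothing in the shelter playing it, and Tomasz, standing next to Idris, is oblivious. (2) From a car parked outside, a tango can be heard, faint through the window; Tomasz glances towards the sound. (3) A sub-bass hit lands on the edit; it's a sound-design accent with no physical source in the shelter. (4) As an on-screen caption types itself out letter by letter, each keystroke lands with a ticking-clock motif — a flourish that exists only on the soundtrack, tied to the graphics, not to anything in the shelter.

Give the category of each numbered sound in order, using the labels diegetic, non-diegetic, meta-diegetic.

meta-diegetic, diegetic, non-diegetic, non-diegetic

(1) is meta-diegetic: remembered music, private to Idris — Tomasz is oblivious because it isn't in the room.
(2) is diegetic: it's coming from a car parked outside — a location within the story world — and Tomasz reacts.
Sound (3): an editorial stinger — it belongs to the cut, not the story world, so non-diegetic.
(4) it accompanies on-screen graphics, not anything inside the story world → non-diegetic.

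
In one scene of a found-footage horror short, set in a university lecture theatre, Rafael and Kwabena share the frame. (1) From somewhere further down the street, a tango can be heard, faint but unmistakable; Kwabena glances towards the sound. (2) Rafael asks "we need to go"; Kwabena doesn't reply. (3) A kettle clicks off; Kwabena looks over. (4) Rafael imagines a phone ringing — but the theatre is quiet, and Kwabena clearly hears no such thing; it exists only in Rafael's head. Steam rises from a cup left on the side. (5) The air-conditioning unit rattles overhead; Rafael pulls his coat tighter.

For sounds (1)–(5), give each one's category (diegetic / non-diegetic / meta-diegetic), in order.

diegetic, diegetic, diegetic, meta-diegetic, diegetic

(1) is diegetic: it's coming from somewhere further down the street — a location within the story world — and Kwabena reacts.
(2) is diegetic: Rafael is a character speaking aloud in the scene.
(3) is diegetic: a kettle is a real object/event in the scene's world.
(4) the sound is imagined by Rafael; nothing in the story world is producing it and Kwabena can't hear it → meta-diegetic.
(5) is diegetic: ambient/room sound belonging to the story's physical space.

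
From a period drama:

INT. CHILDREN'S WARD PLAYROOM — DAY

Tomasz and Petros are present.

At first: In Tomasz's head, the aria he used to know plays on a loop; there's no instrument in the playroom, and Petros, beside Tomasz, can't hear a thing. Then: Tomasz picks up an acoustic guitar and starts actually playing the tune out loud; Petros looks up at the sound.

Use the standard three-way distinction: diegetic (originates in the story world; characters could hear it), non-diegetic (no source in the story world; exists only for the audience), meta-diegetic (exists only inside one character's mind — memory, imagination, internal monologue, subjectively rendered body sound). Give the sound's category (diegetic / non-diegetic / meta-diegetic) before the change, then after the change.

meta-diegetic, diegetic

Before the change: the tune exists only as Tomasz's private memory; Petros can't hear it → meta-diegetic.
After the change: Tomasz is now producing it live on an acoustic guitar, in the room, and Petros hears it → diegetic.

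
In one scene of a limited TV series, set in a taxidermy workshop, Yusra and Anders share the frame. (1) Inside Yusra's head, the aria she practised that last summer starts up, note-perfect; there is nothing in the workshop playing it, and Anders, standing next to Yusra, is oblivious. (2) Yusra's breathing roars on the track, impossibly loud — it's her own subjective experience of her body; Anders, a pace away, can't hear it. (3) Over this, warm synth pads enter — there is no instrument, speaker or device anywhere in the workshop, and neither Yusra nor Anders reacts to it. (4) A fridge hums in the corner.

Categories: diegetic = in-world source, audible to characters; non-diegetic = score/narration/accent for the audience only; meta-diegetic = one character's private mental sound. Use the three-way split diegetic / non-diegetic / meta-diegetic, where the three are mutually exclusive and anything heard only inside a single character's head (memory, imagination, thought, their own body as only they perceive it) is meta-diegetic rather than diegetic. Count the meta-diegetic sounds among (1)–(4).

Sound (1): the music is a memory playing inside Yusra's mind alone; no real-world source, Anders can't hear it, so meta-diegetic.
(2) is meta-diegetic: a subjective body sound — Yusra's private perception, inaudible to Anders.
(3) score with no on-screen or off-screen source; it exists for the audience alone → non-diegetic.
Sound (4): a fridge is part of the location's real environment, so diegetic.
Meta-diegetic: (1), (2) — that's 2.

2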